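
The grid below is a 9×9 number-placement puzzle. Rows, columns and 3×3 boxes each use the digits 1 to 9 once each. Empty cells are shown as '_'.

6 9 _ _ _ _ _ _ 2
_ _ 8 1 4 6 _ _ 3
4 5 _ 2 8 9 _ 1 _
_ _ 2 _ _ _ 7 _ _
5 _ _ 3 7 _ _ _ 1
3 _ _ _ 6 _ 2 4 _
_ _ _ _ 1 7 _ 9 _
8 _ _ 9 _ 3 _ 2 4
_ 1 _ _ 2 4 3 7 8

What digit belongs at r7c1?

r1c6 = 5: row 1 has {2,6,9}; col 6 has {3,4,6,7,9}; box has {1,2,4,6,8,9} → only 5 remains.
r1c8 = 8: row 1 has {2,5,6,9}; col 8 has {1,2,4,7,9}; box has {1,2,3} → only 8 remains.
r2c8 = 5: row 2 has {1,3,4,6,8}; col 8 has {1,2,4,7,8,9}; box has {1,2,3,8} → only 5 remains.
r3c7 = 6: row 3 has {1,2,4,5,8,9}; col 7 has {2,3,7}; box has {1,2,3,5,8} → only 6 remains.
r3c9 = 7: row 3 has {1,2,4,5,6,8,9}; col 9 has {1,2,3,4,8}; box has {1,2,3,5,6,8} → only 7 remains.
r5c8 = 6: row 5 has {1,3,5,7}; col 8 has {1,2,4,5,7,8,9}; box has {1,2,4,7} → only 6 remains.
r7c1 = 2: row 7 has {1,7,9}; col 1 has {3,4,5,6,8}; box has {1,8} → only 2 remains.

2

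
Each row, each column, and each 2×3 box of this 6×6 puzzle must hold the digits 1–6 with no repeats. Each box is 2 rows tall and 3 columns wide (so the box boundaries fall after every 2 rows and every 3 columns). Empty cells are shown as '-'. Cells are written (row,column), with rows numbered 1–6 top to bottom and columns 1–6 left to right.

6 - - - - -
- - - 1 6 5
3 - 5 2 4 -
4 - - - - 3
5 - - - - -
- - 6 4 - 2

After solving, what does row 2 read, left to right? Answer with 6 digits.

243165

(1,4) = 3: row 1 has {6}; col 4 has {1,2,4}; box has {1,5,6} → only 3 remains.
(1,5) = 2: row 1 has {3,6}; col 5 has {4,6}; box has {1,3,5,6} → only 2 remains.
(1,6) = 4: row 1 has {2,3,6}; col 6 has {2,3,5}; box has {1,2,3,5,6} → only 4 remains.
(2,1) = 2: row 2 has {1,5,6}; col 1 has {3,4,5,6}; box has {6} → only 2 remains.
(5,4) = 6: row 5 has {5}; col 4 has {1,2,3,4}; box has {2,4} → only 6 remains.
(5,6) = 1: row 5 has {5,6}; col 6 has {2,3,4,5}; box has {2,4,6} → only 1 remains.
(6,1) = 1: row 6 has {2,4,6}; col 1 has {2,3,4,5,6}; box has {5,6} → only 1 remains.
(6,2) = 3: row 6 has {1,2,4,6}; col 2 has {}; box has {1,5,6} → only 3 remains.
(6,5) = 5: row 6 has {1,2,3,4,6}; col 5 has {2,4,6}; box has {1,2,4,6} → only 5 remains.
(1,3) = 1: row 1 has {2,3,4,6}; col 3 has {5,6}; box has {2,6} → only 1 remains.
(2,2) = 4: row 2 has {1,2,5,6}; col 2 has {3}; box has {1,2,6} → only 4 remains.
(2,3) = 3: row 2 has {1,2,4,5,6}; col 3 has {1,5,6}; box has {1,2,4,6} → only 3 remains.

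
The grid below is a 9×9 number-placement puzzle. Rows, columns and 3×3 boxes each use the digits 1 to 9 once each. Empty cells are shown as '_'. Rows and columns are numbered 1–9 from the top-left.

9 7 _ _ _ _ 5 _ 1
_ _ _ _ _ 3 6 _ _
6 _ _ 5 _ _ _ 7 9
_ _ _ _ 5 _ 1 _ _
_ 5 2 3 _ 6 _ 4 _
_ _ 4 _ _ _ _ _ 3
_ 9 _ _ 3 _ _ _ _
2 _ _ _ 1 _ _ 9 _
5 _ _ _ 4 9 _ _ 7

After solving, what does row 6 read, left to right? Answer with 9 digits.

r5c9 = 8: row 5 has {2,3,4,5,6}; col 9 has {1,3,7,9}; box has {1,3,4} → only 8 remains.
r2c3 = 5: in row 2, 5 can only go here (every other open cell in that row sees a 5).
r5c1 = 1: in row 5, 1 can only go here (every other open cell in that row sees a 1).
r6c8 = 5: in row 6, 5 can only go here (every other open cell in that row sees a 5).
r6c2 = 6: in row 6, 6 can only go here (every other open cell in that row sees a 6).
r4c1 = 3: in column 1, 3 can only go here (every other open cell in that column sees a 3).
r4c2 = 8: row 4 has {1,3,5}; col 2 has {5,6,7,9}; box has {1,2,3,4,5,6} → only 8 remains.
r6c1 = 7: row 6 has {3,4,5,6}; col 1 has {1,2,3,5,6,9}; box has {1,2,3,4,5,6,8} → only 7 remains.
r4c3 = 9: row 4 has {1,3,5,8}; col 3 has {2,4,5}; box has {1,2,3,4,5,6,7,8} → only 9 remains.
r1c5 = 6: in column 5, 6 can only go here (every other open cell in that column sees a 6).
r5c7 = 7: in column 7, 7 can only go here (every other open cell in that column sees a 7).
r5c5 = 9: row 5 has {1,2,3,4,5,6,7,8}; col 5 has {1,3,4,5,6}; box has {3,5,6} → only 9 remains.
r2c4 = 9: in row 2, 9 can only go here (every other open cell in that row sees a 9).
r2c2 = 1: in row 2, 1 can only go here (every other open cell in that row sees a 1).
r2c5 = 7: in row 2, 7 can only go here (every other open cell in that row sees a 7).
r9c2 = 3: row 9 has {4,5,7,9}; col 2 has {1,5,6,7,8,9}; box has {2,5,9} → only 3 remains.
r8c2 = 4: row 8 has {1,2,9}; col 2 has {1,3,5,6,7,8,9}; box has {2,3,5,9} → only 4 remains.
r3c2 = 2: row 3 has {5,6,7,9}; col 2 has {1,3,4,5,6,7,8,9}; box has {1,5,6,7,9} → only 2 remains.
r3c5 = 8: row 3 has {2,5,6,7,9}; col 5 has {1,3,4,5,6,7,9}; box has {3,5,6,7,9} → only 8 remains.
r6c5 = 2: row 6 has {3,4,5,6,7}; col 5 has {1,3,4,5,6,7,8,9}; box has {3,5,6,9} → only 2 remains.
r6c7 = 9: row 6 has {2,3,4,5,6,7}; col 7 has {1,5,6,7}; box has {1,3,4,5,7,8} → only 9 remains.
r7c1 = 8: row 7 has {3,9}; col 1 has {1,2,3,5,6,7,9}; box has {2,3,4,5,9} → only 8 remains.
r2c1 = 4: row 2 has {1,3,5,6,7,9}; col 1 has {1,2,3,5,6,7,8,9}; box has {1,2,5,6,7,9} → only 4 remains.
r2c9 = 2: row 2 has {1,3,4,5,6,7,9}; col 9 has {1,3,7,8,9}; box has {1,5,6,7,9} → only 2 remains.
r3c3 = 3: row 3 has {2,5,6,7,8,9}; col 3 has {2,4,5,9}; box has {1,2,4,5,6,7,9} → only 3 remains.
r3c7 = 4: row 3 has {2,3,5,6,7,8,9}; col 7 has {1,5,6,7,9}; box has {1,2,5,6,7,9} → only 4 remains.
r4c9 = 6: row 4 has {1,3,5,8,9}; col 9 has {1,2,3,7,8,9}; box has {1,3,4,5,7,8,9} → only 6 remains.
r7c7 = 2: row 7 has {3,8,9}; col 7 has {1,4,5,6,7,9}; box has {7,9} → only 2 remains.
r8c9 = 5: row 8 has {1,2,4,9}; col 9 has {1,2,3,6,7,8,9}; box has {2,7,9} → only 5 remains.
r9c7 = 8: row 9 has {3,4,5,7,9}; col 7 has {1,2,4,5,6,7,9}; box has {2,5,7,9} → only 8 remains.
r1c3 = 8: row 1 has {1,5,6,7,9}; col 3 has {2,3,4,5,9}; box has {1,2,3,4,5,6,7,9} → only 8 remains.
r1c8 = 3: row 1 has {1,5,6,7,8,9}; col 8 has {4,5,7,9}; box has {1,2,4,5,6,7,9} → only 3 remains.
r2c8 = 8: row 2 has {1,2,3,4,5,6,7,9}; col 8 has {3,4,5,7,9}; box has {1,2,3,4,5,6,7,9} → only 8 remains.
r3c6 = 1: row 3 has {2,3,4,5,6,7,8,9}; col 6 has {3,6,9}; box has {3,5,6,7,8,9} → only 1 remains.
r4c8 = 2: row 4 has {1,3,5,6,8,9}; col 8 has {3,4,5,7,8,9}; box has {1,3,4,5,6,7,8,9} → only 2 remains.
r6c6 = 8: row 6 has {2,3,4,5,6,7,9}; col 6 has {1,3,6,9}; box has {2,3,5,6,9} → only 8 remains.
r7c9 = 4: row 7 has {2,3,8,9}; col 9 has {1,2,3,5,6,7,8,9}; box has {2,5,7,8,9} → only 4 remains.
r8c6 = 7: row 8 has {1,2,4,5,9}; col 6 has {1,3,6,8,9}; box has {1,3,4,9} → only 7 remains.
r8c7 = 3: row 8 has {1,2,4,5,7,9}; col 7 has {1,2,4,5,6,7,8,9}; box has {2,4,5,7,8,9} → only 3 remains.
r4c6 = 4: row 4 has {1,2,3,5,6,8,9}; col 6 has {1,3,6,7,8,9}; box has {2,3,5,6,8,9} → only 4 remains.
r6c4 = 1: row 6 has {2,3,4,5,6,7,8,9}; col 4 has {3,5,9}; box has {2,3,4,5,6,8,9} → only 1 remains.

764128953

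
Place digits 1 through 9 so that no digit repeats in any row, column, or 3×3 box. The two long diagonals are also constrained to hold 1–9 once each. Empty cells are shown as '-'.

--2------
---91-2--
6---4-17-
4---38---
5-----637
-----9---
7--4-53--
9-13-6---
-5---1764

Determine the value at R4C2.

1

R5C5 = 2: row 5 has {3,5,6,7}; col 5 has {1,3,4}; box has {3,8,9}; main diagonal has {3,4,9}; anti-diagonal has {1,8} → only 2 remains.
R5C6 = 4: row 5 has {2,3,5,6,7}; col 6 has {1,5,6,8,9}; box has {2,3,8,9} → only 4 remains.
R7C3 = 6: row 7 has {3,4,5,7}; col 3 has {1,2}; box has {1,5,7,9}; anti-diagonal has {1,2,8} → only 6 remains.
R8C2 = 4: row 8 has {1,3,6,9}; col 2 has {5}; box has {1,5,6,7,9}; anti-diagonal has {1,2,6,8} → only 4 remains.
R9C1 = 3: row 9 has {1,4,5,6,7}; col 1 has {4,5,6,7,9}; box has {1,4,5,6,7,9}; anti-diagonal has {1,2,4,6,8} → only 3 remains.
R9C3 = 8: row 9 has {1,3,4,5,6,7}; col 3 has {1,2,6}; box has {1,3,4,5,6,7,9} → only 8 remains.
R9C4 = 2: row 9 has {1,3,4,5,6,7,8}; col 4 has {3,4,9}; box has {1,3,4,5,6} → only 2 remains.
R9C5 = 9: row 9 has {1,2,3,4,5,6,7,8}; col 5 has {1,2,3,4}; box has {1,2,3,4,5,6} → only 9 remains.
R2C1 = 8: row 2 has {1,2,9}; col 1 has {3,4,5,6,7,9}; box has {2,6} → only 8 remains.
R2C2 = 7: row 2 has {1,2,8,9}; col 2 has {4,5}; box has {2,6,8}; main diagonal has {2,3,4,9} → only 7 remains.
R2C6 = 3: row 2 has {1,2,7,8,9}; col 6 has {1,4,5,6,8,9}; box has {1,4,9} → only 3 remains.
R2C8 = 5: row 2 has {1,2,3,7,8,9}; col 8 has {3,6,7}; box has {1,2,7}; anti-diagonal has {1,2,3,4,6,8} → only 5 remains.
R2C9 = 6: row 2 has {1,2,3,5,7,8,9}; col 9 has {4,7}; box has {1,2,5,7} → only 6 remains.
R3C3 = 5: row 3 has {1,4,6,7}; col 3 has {1,2,6,8}; box has {2,6,7,8}; main diagonal has {2,3,4,7,9} → only 5 remains.
R3C4 = 8: row 3 has {1,4,5,6,7}; col 4 has {2,3,4,9}; box has {1,3,4,9} → only 8 remains.
R3C6 = 2: row 3 has {1,4,5,6,7,8}; col 6 has {1,3,4,5,6,8,9}; box has {1,3,4,8,9} → only 2 remains.
R5C3 = 9: row 5 has {2,3,4,5,6,7}; col 3 has {1,2,5,6,8}; box has {4,5} → only 9 remains.
R5C4 = 1: row 5 has {2,3,4,5,6,7,9}; col 4 has {2,3,4,8,9}; box has {2,3,4,8,9} → only 1 remains.
R6C4 = 7: row 6 has {9}; col 4 has {1,2,3,4,8,9}; box has {1,2,3,4,8,9}; anti-diagonal has {1,2,3,4,5,6,8} → only 7 remains.
R7C2 = 2: row 7 has {3,4,5,6,7}; col 2 has {4,5,7}; box has {1,3,4,5,6,7,8,9} → only 2 remains.
R7C5 = 8: row 7 has {2,3,4,5,6,7}; col 5 has {1,2,3,4,9}; box has {1,2,3,4,5,6,9} → only 8 remains.
R8C5 = 7: row 8 has {1,3,4,6,9}; col 5 has {1,2,3,4,8,9}; box has {1,2,3,4,5,6,8,9} → only 7 remains.
R8C8 = 8: row 8 has {1,3,4,6,7,9}; col 8 has {3,5,6,7}; box has {3,4,6,7}; main diagonal has {2,3,4,5,7,9} → only 8 remains.
R1C1 = 1: row 1 has {2}; col 1 has {3,4,5,6,7,8,9}; box has {2,5,6,7,8}; main diagonal has {2,3,4,5,7,8,9} → only 1 remains.
R1C6 = 7: row 1 has {1,2}; col 6 has {1,2,3,4,5,6,8,9}; box has {1,2,3,4,8,9} → only 7 remains.
R1C9 = 9: row 1 has {1,2,7}; col 9 has {4,6,7}; box has {1,2,5,6,7}; anti-diagonal has {1,2,3,4,5,6,7,8} → only 9 remains.
R2C3 = 4: row 2 has {1,2,3,5,6,7,8,9}; col 3 has {1,2,5,6,8,9}; box has {1,2,5,6,7,8} → only 4 remains.
R3C9 = 3: row 3 has {1,2,4,5,6,7,8}; col 9 has {4,6,7,9}; box has {1,2,5,6,7,9} → only 3 remains.
R4C3 = 7: row 4 has {3,4,8}; col 3 has {1,2,4,5,6,8,9}; box has {4,5,9} → only 7 remains.
R4C4 = 6: row 4 has {3,4,7,8}; col 4 has {1,2,3,4,7,8,9}; box has {1,2,3,4,7,8,9}; main diagonal has {1,2,3,4,5,7,8,9} → only 6 remains.
R5C2 = 8: row 5 has {1,2,3,4,5,6,7,9}; col 2 has {2,4,5,7}; box has {4,5,7,9} → only 8 remains.
R6C1 = 2: row 6 has {7,9}; col 1 has {1,3,4,5,6,7,8,9}; box has {4,5,7,8,9} → only 2 remains.
R6C3 = 3: row 6 has {2,7,9}; col 3 has {1,2,4,5,6,7,8,9}; box has {2,4,5,7,8,9} → only 3 remains.
R6C5 = 5: row 6 has {2,3,7,9}; col 5 has {1,2,3,4,7,8,9}; box has {1,2,3,4,6,7,8,9} → only 5 remains.
R7C9 = 1: row 7 has {2,3,4,5,6,7,8}; col 9 has {3,4,6,7,9}; box has {3,4,6,7,8} → only 1 remains.
R8C7 = 5: row 8 has {1,3,4,6,7,8,9}; col 7 has {1,2,3,6,7}; box has {1,3,4,6,7,8} → only 5 remains.
R8C9 = 2: row 8 has {1,3,4,5,6,7,8,9}; col 9 has {1,3,4,6,7,9}; box has {1,3,4,5,6,7,8} → only 2 remains.
R1C2 = 3: row 1 has {1,2,7,9}; col 2 has {2,4,5,7,8}; box has {1,2,4,5,6,7,8} → only 3 remains.
R1C4 = 5: row 1 has {1,2,3,7,9}; col 4 has {1,2,3,4,6,7,8,9}; box has {1,2,3,4,7,8,9} → only 5 remains.
R1C5 = 6: row 1 has {1,2,3,5,7,9}; col 5 has {1,2,3,4,5,7,8,9}; box has {1,2,3,4,5,7,8,9} → only 6 remains.
R1C8 = 4: row 1 has {1,2,3,5,6,7,9}; col 8 has {3,5,6,7,8}; box has {1,2,3,5,6,7,9} → only 4 remains.
R3C2 = 9: row 3 has {1,2,3,4,5,6,7,8}; col 2 has {2,3,4,5,7,8}; box has {1,2,3,4,5,6,7,8} → only 9 remains.
R4C2 = 1: row 4 has {3,4,6,7,8}; col 2 has {2,3,4,5,7,8,9}; box has {2,3,4,5,7,8,9} → only 1 remains.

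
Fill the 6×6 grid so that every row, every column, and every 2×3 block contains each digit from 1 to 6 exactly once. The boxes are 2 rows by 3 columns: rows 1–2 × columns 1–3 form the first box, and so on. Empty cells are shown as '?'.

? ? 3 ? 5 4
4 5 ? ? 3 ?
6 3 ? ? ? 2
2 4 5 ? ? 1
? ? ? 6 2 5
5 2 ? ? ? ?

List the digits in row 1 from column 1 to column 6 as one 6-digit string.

163254

r1c1 = 1: row 1 has {3,4,5}; col 1 has {2,4,5,6}; box has {3,4,5} → only 1 remains.
r1c2 = 6: row 1 has {1,3,4,5}; col 2 has {2,3,4,5}; box has {1,3,4,5} → only 6 remains.
r1c4 = 2: row 1 has {1,3,4,5,6}; col 4 has {6}; box has {3,4,5} → only 2 remains.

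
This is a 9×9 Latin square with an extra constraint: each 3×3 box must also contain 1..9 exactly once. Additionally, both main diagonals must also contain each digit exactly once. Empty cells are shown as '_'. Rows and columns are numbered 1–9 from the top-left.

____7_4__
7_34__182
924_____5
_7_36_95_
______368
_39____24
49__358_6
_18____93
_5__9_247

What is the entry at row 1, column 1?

row 1, column 8 = 3: row 1 has {4,7}; col 8 has {2,4,5,6,8,9}; box has {1,2,4,5,8} → only 3 remains.
row 1, column 9 = 9: row 1 has {3,4,7}; col 9 has {2,3,4,5,6,7,8}; box has {1,2,3,4,5,8}; anti-diagonal has {1,8} → only 9 remains.
row 2, column 2 = 6: row 2 has {1,2,3,4,7,8}; col 2 has {1,2,3,5,7,9}; box has {2,3,4,7,9}; main diagonal has {3,4,7,8,9} → only 6 remains.
row 2, column 5 = 5: row 2 has {1,2,3,4,6,7,8}; col 5 has {3,6,7,9}; box has {4,7} → only 5 remains.
row 2, column 6 = 9: row 2 has {1,2,3,4,5,6,7,8}; col 6 has {5}; box has {4,5,7} → only 9 remains.
row 3, column 8 = 7: row 3 has {2,4,5,9}; col 8 has {2,3,4,5,6,8,9}; box has {1,2,3,4,5,8,9} → only 7 remains.
row 4, column 9 = 1: row 4 has {3,5,6,7,9}; col 9 has {2,3,4,5,6,7,8,9}; box has {2,3,4,5,6,8,9} → only 1 remains.
row 5, column 2 = 4: row 5 has {3,6,8}; col 2 has {1,2,3,5,6,7,9}; box has {3,7,9} → only 4 remains.
row 5, column 5 = 2: row 5 has {3,4,6,8}; col 5 has {3,5,6,7,9}; box has {3,6}; main diagonal has {3,4,6,7,8,9}; anti-diagonal has {1,8,9} → only 2 remains.
row 6, column 6 = 1: row 6 has {2,3,4,9}; col 6 has {5,9}; box has {2,3,6}; main diagonal has {2,3,4,6,7,8,9} → only 1 remains.
row 6, column 7 = 7: row 6 has {1,2,3,4,9}; col 7 has {1,2,3,4,8,9}; box has {1,2,3,4,5,6,8,9} → only 7 remains.
row 7, column 3 = 7: row 7 has {3,4,5,6,8,9}; col 3 has {3,4,8,9}; box has {1,4,5,8,9}; anti-diagonal has {1,2,8,9} → only 7 remains.
row 7, column 8 = 1: row 7 has {3,4,5,6,7,8,9}; col 8 has {2,3,4,5,6,7,8,9}; box has {2,3,4,6,7,8,9} → only 1 remains.
row 8, column 5 = 4: row 8 has {1,3,8,9}; col 5 has {2,3,5,6,7,9}; box has {3,5,9} → only 4 remains.
row 8, column 7 = 5: row 8 has {1,3,4,8,9}; col 7 has {1,2,3,4,7,8,9}; box has {1,2,3,4,6,7,8,9} → only 5 remains.
row 9, column 3 = 6: row 9 has {2,4,5,7,9}; col 3 has {3,4,7,8,9}; box has {1,4,5,7,8,9} → only 6 remains.
row 9, column 6 = 8: row 9 has {2,4,5,6,7,9}; col 6 has {1,5,9}; box has {3,4,5,9} → only 8 remains.
row 1, column 1 = 5: row 1 has {3,4,7,9}; col 1 has {4,7,9}; box has {2,3,4,6,7,9}; main diagonal has {1,2,3,4,6,7,8,9} → only 5 remains.

5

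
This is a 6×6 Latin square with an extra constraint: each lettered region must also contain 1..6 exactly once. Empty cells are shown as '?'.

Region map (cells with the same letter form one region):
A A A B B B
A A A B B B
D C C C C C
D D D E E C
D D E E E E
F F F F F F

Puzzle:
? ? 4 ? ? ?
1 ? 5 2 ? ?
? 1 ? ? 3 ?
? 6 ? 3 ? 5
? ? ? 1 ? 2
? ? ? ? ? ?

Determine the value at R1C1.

6

R2C2 = 3: row 2 has {1,2,5}; col 2 has {1,6}; region has {1,4,5} → only 3 remains.
R4C5 = 4: row 4 has {3,5,6}; col 5 has {3}; region has {1,2,3} → only 4 remains.
R5C3 = 6: row 5 has {1,2}; col 3 has {4,5}; region has {1,2,3,4} → only 6 remains.
R5C5 = 5: row 5 has {1,2,6}; col 5 has {3,4}; region has {1,2,3,4,6} → only 5 remains.
R1C2 = 2: row 1 has {4}; col 2 has {1,3,6}; region has {1,3,4,5} → only 2 remains.
R2C5 = 6: row 2 has {1,2,3,5}; col 5 has {3,4,5}; region has {2} → only 6 remains.
R2C6 = 4: row 2 has {1,2,3,5,6}; col 6 has {2,5}; region has {2,6} → only 4 remains.
R3C3 = 2: row 3 has {1,3}; col 3 has {4,5,6}; region has {1,3,5} → only 2 remains.
R3C6 = 6: row 3 has {1,2,3}; col 6 has {2,4,5}; region has {1,2,3,5} → only 6 remains.
R4C1 = 2: row 4 has {3,4,5,6}; col 1 has {1}; region has {6} → only 2 remains.
R4C3 = 1: row 4 has {2,3,4,5,6}; col 3 has {2,4,5,6}; region has {2,6} → only 1 remains.
R5C2 = 4: row 5 has {1,2,5,6}; col 2 has {1,2,3,6}; region has {1,2,6} → only 4 remains.
R6C2 = 5: row 6 has {}; col 2 has {1,2,3,4,6}; region has {} → only 5 remains.
R6C3 = 3: row 6 has {5}; col 3 has {1,2,4,5,6}; region has {5} → only 3 remains.
R6C6 = 1: row 6 has {3,5}; col 6 has {2,4,5,6}; region has {3,5} → only 1 remains.
R1C1 = 6: row 1 has {2,4}; col 1 has {1,2}; region has {1,2,3,4,5} → only 6 remains.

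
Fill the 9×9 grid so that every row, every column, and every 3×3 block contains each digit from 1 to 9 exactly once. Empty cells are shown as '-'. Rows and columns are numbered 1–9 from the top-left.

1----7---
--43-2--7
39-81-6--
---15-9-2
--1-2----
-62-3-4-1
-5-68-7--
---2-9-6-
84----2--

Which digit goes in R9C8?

1

R2C2 = 8: row 2 has {2,3,4,7}; col 2 has {4,5,6,9}; box has {1,3,4,9} → only 8 remains.
R6C6 = 8: row 6 has {1,2,3,4,6}; col 6 has {2,7,9}; box has {1,2,3,5} → only 8 remains.
R8C1 = 7: row 8 has {2,6,9}; col 1 has {1,3,8}; box has {4,5,8} → only 7 remains.
R8C3 = 3: row 8 has {2,6,7,9}; col 3 has {1,2,4}; box has {4,5,7,8} → only 3 remains.
R8C5 = 4: row 8 has {2,3,6,7,9}; col 5 has {1,2,3,5,8}; box has {2,6,8,9} → only 4 remains.
R9C5 = 7: row 9 has {2,4,8}; col 5 has {1,2,3,4,5,8}; box has {2,4,6,8,9} → only 7 remains.
R1C2 = 2: row 1 has {1,7}; col 2 has {4,5,6,8,9}; box has {1,3,4,8,9} → only 2 remains.
R4C1 = 4: row 4 has {1,2,5,9}; col 1 has {1,3,7,8}; box has {1,2,6} → only 4 remains.
R4C6 = 6: row 4 has {1,2,4,5,9}; col 6 has {2,7,8,9}; box has {1,2,3,5,8} → only 6 remains.
R5C6 = 4: row 5 has {1,2}; col 6 has {2,6,7,8,9}; box has {1,2,3,5,6,8} → only 4 remains.
R7C3 = 9: row 7 has {5,6,7,8}; col 3 has {1,2,3,4}; box has {3,4,5,7,8} → only 9 remains.
R8C2 = 1: row 8 has {2,3,4,6,7,9}; col 2 has {2,4,5,6,8,9}; box has {3,4,5,7,8,9} → only 1 remains.
R9C3 = 6: row 9 has {2,4,7,8}; col 3 has {1,2,3,4,9}; box has {1,3,4,5,7,8,9} → only 6 remains.
R9C4 = 5: row 9 has {2,4,6,7,8}; col 4 has {1,2,3,6,8}; box has {2,4,6,7,8,9} → only 5 remains.
R1C3 = 5: row 1 has {1,2,7}; col 3 has {1,2,3,4,6,9}; box has {1,2,3,4,8,9} → only 5 remains.
R2C1 = 6: row 2 has {2,3,4,7,8}; col 1 has {1,3,4,7,8}; box has {1,2,3,4,5,8,9} → only 6 remains.
R2C5 = 9: row 2 has {2,3,4,6,7,8}; col 5 has {1,2,3,4,5,7,8}; box has {1,2,3,7,8} → only 9 remains.
R3C3 = 7: row 3 has {1,3,6,8,9}; col 3 has {1,2,3,4,5,6,9}; box has {1,2,3,4,5,6,8,9} → only 7 remains.
R3C6 = 5: row 3 has {1,3,6,7,8,9}; col 6 has {2,4,6,7,8,9}; box has {1,2,3,7,8,9} → only 5 remains.
R3C9 = 4: row 3 has {1,3,5,6,7,8,9}; col 9 has {1,2,7}; box has {6,7} → only 4 remains.
R4C3 = 8: row 4 has {1,2,4,5,6,9}; col 3 has {1,2,3,4,5,6,7,9}; box has {1,2,4,6} → only 8 remains.
R7C1 = 2: row 7 has {5,6,7,8,9}; col 1 has {1,3,4,6,7,8}; box has {1,3,4,5,6,7,8,9} → only 2 remains.
R7C9 = 3: row 7 has {2,5,6,7,8,9}; col 9 has {1,2,4,7}; box has {2,6,7} → only 3 remains.
R9C9 = 9: row 9 has {2,4,5,6,7,8}; col 9 has {1,2,3,4,7}; box has {2,3,6,7} → only 9 remains.
R1C4 = 4: row 1 has {1,2,5,7}; col 4 has {1,2,3,5,6,8}; box has {1,2,3,5,7,8,9} → only 4 remains.
R1C5 = 6: row 1 has {1,2,4,5,7}; col 5 has {1,2,3,4,5,7,8,9}; box has {1,2,3,4,5,7,8,9} → only 6 remains.
R1C9 = 8: row 1 has {1,2,4,5,6,7}; col 9 has {1,2,3,4,7,9}; box has {4,6,7} → only 8 remains.
R3C8 = 2: row 3 has {1,3,4,5,6,7,8,9}; col 8 has {6}; box has {4,6,7,8} → only 2 remains.
R7C6 = 1: row 7 has {2,3,5,6,7,8,9}; col 6 has {2,4,5,6,7,8,9}; box has {2,4,5,6,7,8,9} → only 1 remains.
R7C8 = 4: row 7 has {1,2,3,5,6,7,8,9}; col 8 has {2,6}; box has {2,3,6,7,9} → only 4 remains.
R8C9 = 5: row 8 has {1,2,3,4,6,7,9}; col 9 has {1,2,3,4,7,8,9}; box has {2,3,4,6,7,9} → only 5 remains.
R9C6 = 3: row 9 has {2,4,5,6,7,8,9}; col 6 has {1,2,4,5,6,7,8,9}; box has {1,2,4,5,6,7,8,9} → only 3 remains.
R9C8 = 1: row 9 has {2,3,4,5,6,7,8,9}; col 8 has {2,4,6}; box has {2,3,4,5,6,7,9} → only 1 remains.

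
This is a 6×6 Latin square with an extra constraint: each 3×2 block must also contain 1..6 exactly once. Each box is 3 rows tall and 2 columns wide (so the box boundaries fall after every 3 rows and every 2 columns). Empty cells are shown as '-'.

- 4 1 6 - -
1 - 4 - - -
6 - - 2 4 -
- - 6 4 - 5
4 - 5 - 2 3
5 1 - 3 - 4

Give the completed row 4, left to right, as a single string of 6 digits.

236415

row 1, column 6 = 2 (sole candidate).
row 2, column 4 = 5 (sole candidate).
row 2, column 6 = 6 (sole candidate).
row 3, column 3 = 3 (sole candidate).
row 3, column 6 = 1 (sole candidate).
row 4, column 5 = 1: row 4 has {4,5,6}; col 5 has {2,4}; box has {2,3,4,5} → only 1 remains.
row 5, column 2 = 6 (sole candidate).
row 5, column 4 = 1 (sole candidate).
row 6, column 3 = 2 (sole candidate).
row 6, column 5 = 6 (sole candidate).
row 1, column 1 = 3 (sole candidate).
row 1, column 5 = 5 (sole candidate).
row 2, column 2 = 2 (sole candidate).
row 2, column 5 = 3 (sole candidate).
row 3, column 2 = 5 (sole candidate).
row 4, column 1 = 2: row 4 has {1,4,5,6}; col 1 has {1,3,4,5,6}; box has {1,4,5,6} → only 2 remains.
row 4, column 2 = 3: row 4 has {1,2,4,5,6}; col 2 has {1,2,4,5,6}; box has {1,2,4,5,6} → only 3 remains.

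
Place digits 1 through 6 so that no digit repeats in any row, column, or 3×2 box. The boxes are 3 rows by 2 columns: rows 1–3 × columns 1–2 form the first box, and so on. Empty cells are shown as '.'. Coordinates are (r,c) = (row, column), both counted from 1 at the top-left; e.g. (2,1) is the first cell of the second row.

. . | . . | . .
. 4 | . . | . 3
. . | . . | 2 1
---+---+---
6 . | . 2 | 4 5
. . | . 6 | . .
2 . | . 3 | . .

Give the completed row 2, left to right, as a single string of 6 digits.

(4,3) = 1: row 4 has {2,4,5,6}; col 3 has {}; box has {2,3,6} → only 1 remains.
(5,6) = 2: row 5 has {6}; col 6 has {1,3,5}; box has {4,5} → only 2 remains.
(6,6) = 6: row 6 has {2,3}; col 6 has {1,2,3,5}; box has {2,4,5} → only 6 remains.
(1,6) = 4: row 1 has {}; col 6 has {1,2,3,5,6}; box has {1,2,3} → only 4 remains.
(4,2) = 3: row 4 has {1,2,4,5,6}; col 2 has {4}; box has {2,6} → only 3 remains.
(6,5) = 1: row 6 has {2,3,6}; col 5 has {2,4}; box has {2,4,5,6} → only 1 remains.
(5,5) = 3: row 5 has {2,6}; col 5 has {1,2,4}; box has {1,2,4,5,6} → only 3 remains.
(6,2) = 5: row 6 has {1,2,3,6}; col 2 has {3,4}; box has {2,3,6} → only 5 remains.
(6,3) = 4: row 6 has {1,2,3,5,6}; col 3 has {1}; box has {1,2,3,6} → only 4 remains.
(3,2) = 6: row 3 has {1,2}; col 2 has {3,4,5}; box has {4} → only 6 remains.
(5,2) = 1: row 5 has {2,3,6}; col 2 has {3,4,5,6}; box has {2,3,5,6} → only 1 remains.
(5,3) = 5: row 5 has {1,2,3,6}; col 3 has {1,4}; box has {1,2,3,4,6} → only 5 remains.
(1,2) = 2: row 1 has {4}; col 2 has {1,3,4,5,6}; box has {4,6} → only 2 remains.
(3,3) = 3: row 3 has {1,2,6}; col 3 has {1,4,5}; box has {} → only 3 remains.
(5,1) = 4: row 5 has {1,2,3,5,6}; col 1 has {2,6}; box has {1,2,3,5,6} → only 4 remains.
(1,3) = 6: row 1 has {2,4}; col 3 has {1,3,4,5}; box has {3} → only 6 remains.
(1,5) = 5: row 1 has {2,4,6}; col 5 has {1,2,3,4}; box has {1,2,3,4} → only 5 remains.
(2,3) = 2: row 2 has {3,4}; col 3 has {1,3,4,5,6}; box has {3,6} → only 2 remains.
(2,5) = 6: row 2 has {2,3,4}; col 5 has {1,2,3,4,5}; box has {1,2,3,4,5} → only 6 remains.
(3,1) = 5: row 3 has {1,2,3,6}; col 1 has {2,4,6}; box has {2,4,6} → only 5 remains.
(3,4) = 4: row 3 has {1,2,3,5,6}; col 4 has {2,3,6}; box has {2,3,6} → only 4 remains.
(1,4) = 1: row 1 has {2,4,5,6}; col 4 has {2,3,4,6}; box has {2,3,4,6} → only 1 remains.
(2,1) = 1: row 2 has {2,3,4,6}; col 1 has {2,4,5,6}; box has {2,4,5,6} → only 1 remains.
(2,4) = 5: row 2 has {1,2,3,4,6}; col 4 has {1,2,3,4,6}; box has {1,2,3,4,6} → only 5 remains.

142563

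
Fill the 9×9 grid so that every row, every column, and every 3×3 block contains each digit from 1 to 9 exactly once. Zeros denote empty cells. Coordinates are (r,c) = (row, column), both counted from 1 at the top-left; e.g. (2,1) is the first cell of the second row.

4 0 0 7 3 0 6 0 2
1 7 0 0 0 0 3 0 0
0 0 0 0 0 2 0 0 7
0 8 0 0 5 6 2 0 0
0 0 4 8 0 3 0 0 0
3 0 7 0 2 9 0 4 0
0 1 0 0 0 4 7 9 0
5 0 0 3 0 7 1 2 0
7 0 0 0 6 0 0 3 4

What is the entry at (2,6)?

5

(4,1) = 9 (sole candidate).
(4,3) = 1 (sole candidate).
(4,4) = 4 (sole candidate).
(4,8) = 7 (sole candidate).
(4,9) = 3 (sole candidate).
(6,4) = 1 (sole candidate).
(7,5) = 8 (sole candidate).
(8,5) = 9 (sole candidate).
(2,5) = 4 (sole candidate).
(3,5) = 1 (sole candidate).
(5,5) = 7 (sole candidate).
(1,8) = 1 (hidden single in row 1).
(2,3) = 2 (hidden single in row 2).
(2,4) = 6 (hidden single in row 2).
(2,9) = 9 (hidden single in row 2).
(3,7) = 4 (hidden single in row 3).
(5,9) = 1 (hidden single in row 5).
(5,7) = 9 (hidden single in row 5).
(7,3) = 3 (hidden single in row 7).
(3,2) = 3 (hidden single in row 3).
(8,2) = 4 (hidden single in row 8).
(9,6) = 1 (hidden single in row 9).
(3,1) = 8 (hidden single in column 1).
(3,8) = 5 (sole candidate).
(5,8) = 6 (sole candidate).
(2,8) = 8 (sole candidate).
(3,4) = 9 (sole candidate).
(5,1) = 2 (sole candidate).
(5,2) = 5 (sole candidate).
(6,2) = 6 (sole candidate).
(7,1) = 6 (sole candidate).
(7,9) = 5 (sole candidate).
(8,3) = 8 (sole candidate).
(8,9) = 6 (sole candidate).
(9,3) = 9 (sole candidate).
(9,7) = 8 (sole candidate).
(1,2) = 9 (sole candidate).
(1,3) = 5 (sole candidate).
(1,6) = 8 (sole candidate).
(2,6) = 5: row 2 has {1,2,3,4,6,7,8,9}; col 6 has {1,2,3,4,6,7,8,9}; box has {1,2,3,4,6,7,8,9} → only 5 remains.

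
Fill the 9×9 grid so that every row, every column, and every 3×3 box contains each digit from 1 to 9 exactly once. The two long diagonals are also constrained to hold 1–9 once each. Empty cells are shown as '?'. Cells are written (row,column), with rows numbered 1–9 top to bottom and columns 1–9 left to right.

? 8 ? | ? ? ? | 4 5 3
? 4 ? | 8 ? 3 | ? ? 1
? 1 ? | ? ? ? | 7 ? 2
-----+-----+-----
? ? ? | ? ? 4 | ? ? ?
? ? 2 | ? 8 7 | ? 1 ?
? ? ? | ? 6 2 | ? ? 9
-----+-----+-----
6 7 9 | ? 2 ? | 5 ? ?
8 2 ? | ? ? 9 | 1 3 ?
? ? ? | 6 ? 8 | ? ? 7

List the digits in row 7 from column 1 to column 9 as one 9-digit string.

(1,1) = 9: row 1 has {3,4,5,8}; col 1 has {6,8}; box has {1,4,8}; main diagonal has {2,3,4,5,7,8} → only 9 remains.
(2,8) = 6: row 2 has {1,3,4,8}; col 8 has {1,3,5}; box has {1,2,3,4,5,7}; anti-diagonal has {2,3,4,7,8,9} → only 6 remains.
(3,3) = 6: row 3 has {1,2,7}; col 3 has {2,9}; box has {1,4,8,9}; main diagonal has {2,3,4,5,7,8,9} → only 6 remains.
(3,6) = 5: row 3 has {1,2,6,7}; col 6 has {2,3,4,7,8,9}; box has {3,8} → only 5 remains.
(4,4) = 1: row 4 has {4}; col 4 has {6,8}; box has {2,4,6,7,8}; main diagonal has {2,3,4,5,6,7,8,9} → only 1 remains.
(6,4) = 5: row 6 has {2,6,9}; col 4 has {1,6,8}; box has {1,2,4,6,7,8}; anti-diagonal has {2,3,4,6,7,8,9} → only 5 remains.
(7,6) = 1: row 7 has {2,5,6,7,9}; col 6 has {2,3,4,5,7,8,9}; box has {2,6,8,9} → only 1 remains.
(9,1) = 1: row 9 has {6,7,8}; col 1 has {6,8,9}; box has {2,6,7,8,9}; anti-diagonal has {2,3,4,5,6,7,8,9} → only 1 remains.
(1,3) = 7: row 1 has {3,4,5,8,9}; col 3 has {2,6,9}; box has {1,4,6,8,9} → only 7 remains.
(1,4) = 2: row 1 has {3,4,5,7,8,9}; col 4 has {1,5,6,8}; box has {3,5,8} → only 2 remains.
(1,5) = 1: row 1 has {2,3,4,5,7,8,9}; col 5 has {2,6,8}; box has {2,3,5,8} → only 1 remains.
(1,6) = 6: row 1 has {1,2,3,4,5,7,8,9}; col 6 has {1,2,3,4,5,7,8,9}; box has {1,2,3,5,8} → only 6 remains.
(2,3) = 5: row 2 has {1,3,4,6,8}; col 3 has {2,6,7,9}; box has {1,4,6,7,8,9} → only 5 remains.
(2,7) = 9: row 2 has {1,3,4,5,6,8}; col 7 has {1,4,5,7}; box has {1,2,3,4,5,6,7} → only 9 remains.
(3,1) = 3: row 3 has {1,2,5,6,7}; col 1 has {1,6,8,9}; box has {1,4,5,6,7,8,9} → only 3 remains.
(3,8) = 8: row 3 has {1,2,3,5,6,7}; col 8 has {1,3,5,6}; box has {1,2,3,4,5,6,7,9} → only 8 remains.
(6,2) = 3: row 6 has {2,5,6,9}; col 2 has {1,2,4,7,8}; box has {2} → only 3 remains.
(6,7) = 8: row 6 has {2,3,5,6,9}; col 7 has {1,4,5,7,9}; box has {1,9} → only 8 remains.
(7,8) = 4: row 7 has {1,2,5,6,7,9}; col 8 has {1,3,5,6,8}; box has {1,3,5,7} → only 4 remains.
(7,9) = 8: row 7 has {1,2,4,5,6,7,9}; col 9 has {1,2,3,7,9}; box has {1,3,4,5,7} → only 8 remains.
(8,3) = 4: row 8 has {1,2,3,8,9}; col 3 has {2,5,6,7,9}; box has {1,2,6,7,8,9} → only 4 remains.
(8,4) = 7: row 8 has {1,2,3,4,8,9}; col 4 has {1,2,5,6,8}; box has {1,2,6,8,9} → only 7 remains.
(8,5) = 5: row 8 has {1,2,3,4,7,8,9}; col 5 has {1,2,6,8}; box has {1,2,6,7,8,9} → only 5 remains.
(8,9) = 6: row 8 has {1,2,3,4,5,7,8,9}; col 9 has {1,2,3,7,8,9}; box has {1,3,4,5,7,8} → only 6 remains.
(9,2) = 5: row 9 has {1,6,7,8}; col 2 has {1,2,3,4,7,8}; box has {1,2,4,6,7,8,9} → only 5 remains.
(9,3) = 3: row 9 has {1,5,6,7,8}; col 3 has {2,4,5,6,7,9}; box has {1,2,4,5,6,7,8,9} → only 3 remains.
(9,5) = 4: row 9 has {1,3,5,6,7,8}; col 5 has {1,2,5,6,8}; box has {1,2,5,6,7,8,9} → only 4 remains.
(9,7) = 2: row 9 has {1,3,4,5,6,7,8}; col 7 has {1,4,5,7,8,9}; box has {1,3,4,5,6,7,8} → only 2 remains.
(9,8) = 9: row 9 has {1,2,3,4,5,6,7,8}; col 8 has {1,3,4,5,6,8}; box has {1,2,3,4,5,6,7,8} → only 9 remains.
(2,1) = 2: row 2 has {1,3,4,5,6,8,9}; col 1 has {1,3,6,8,9}; box has {1,3,4,5,6,7,8,9} → only 2 remains.
(2,5) = 7: row 2 has {1,2,3,4,5,6,8,9}; col 5 has {1,2,4,5,6,8}; box has {1,2,3,5,6,8} → only 7 remains.
(3,5) = 9: row 3 has {1,2,3,5,6,7,8}; col 5 has {1,2,4,5,6,7,8}; box has {1,2,3,5,6,7,8} → only 9 remains.
(4,3) = 8: row 4 has {1,4}; col 3 has {2,3,4,5,6,7,9}; box has {2,3} → only 8 remains.
(4,5) = 3: row 4 has {1,4,8}; col 5 has {1,2,4,5,6,7,8,9}; box has {1,2,4,5,6,7,8} → only 3 remains.
(4,7) = 6: row 4 has {1,3,4,8}; col 7 has {1,2,4,5,7,8,9}; box has {1,8,9} → only 6 remains.
(4,9) = 5: row 4 has {1,3,4,6,8}; col 9 has {1,2,3,6,7,8,9}; box has {1,6,8,9} → only 5 remains.
(5,4) = 9: row 5 has {1,2,7,8}; col 4 has {1,2,5,6,7,8}; box has {1,2,3,4,5,6,7,8} → only 9 remains.
(5,7) = 3: row 5 has {1,2,7,8,9}; col 7 has {1,2,4,5,6,7,8,9}; box has {1,5,6,8,9} → only 3 remains.
(5,9) = 4: row 5 has {1,2,3,7,8,9}; col 9 has {1,2,3,5,6,7,8,9}; box has {1,3,5,6,8,9} → only 4 remains.
(6,3) = 1: row 6 has {2,3,5,6,8,9}; col 3 has {2,3,4,5,6,7,8,9}; box has {2,3,8} → only 1 remains.
(6,8) = 7: row 6 has {1,2,3,5,6,8,9}; col 8 has {1,3,4,5,6,8,9}; box has {1,3,4,5,6,8,9} → only 7 remains.
(7,4) = 3: row 7 has {1,2,4,5,6,7,8,9}; col 4 has {1,2,5,6,7,8,9}; box has {1,2,4,5,6,7,8,9} → only 3 remains.

679321548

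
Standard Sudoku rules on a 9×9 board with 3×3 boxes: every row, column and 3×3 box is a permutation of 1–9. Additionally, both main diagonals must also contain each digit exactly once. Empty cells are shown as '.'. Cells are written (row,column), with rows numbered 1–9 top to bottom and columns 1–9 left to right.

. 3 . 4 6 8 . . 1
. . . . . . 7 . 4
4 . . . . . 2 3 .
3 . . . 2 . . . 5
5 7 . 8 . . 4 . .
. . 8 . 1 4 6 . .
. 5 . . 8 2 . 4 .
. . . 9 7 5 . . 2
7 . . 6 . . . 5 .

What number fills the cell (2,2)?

1

(1,8) = 9: row 1 has {1,3,4,6,8}; col 8 has {3,4,5}; box has {1,2,3,4,7} → only 9 remains.
(4,4) = 7: row 4 has {2,3,5}; col 4 has {4,6,8,9}; box has {1,2,4,8}; main diagonal has {4} → only 7 remains.
(1,1) = 2: row 1 has {1,3,4,6,8,9}; col 1 has {3,4,5,7}; box has {3,4}; main diagonal has {4,7} → only 2 remains.
(1,7) = 5: row 1 has {1,2,3,4,6,8,9}; col 7 has {2,4,6,7}; box has {1,2,3,4,7,9} → only 5 remains.
(6,1) = 9: row 6 has {1,4,6,8}; col 1 has {2,3,4,5,7}; box has {3,5,7,8} → only 9 remains.
(6,2) = 2: row 6 has {1,4,6,8,9}; col 2 has {3,5,7}; box has {3,5,7,8,9} → only 2 remains.
(6,8) = 7: row 6 has {1,2,4,6,8,9}; col 8 has {3,4,5,9}; box has {4,5,6} → only 7 remains.
(6,9) = 3: row 6 has {1,2,4,6,7,8,9}; col 9 has {1,2,4,5}; box has {4,5,6,7} → only 3 remains.
(1,3) = 7: row 1 has {1,2,3,4,5,6,8,9}; col 3 has {8}; box has {2,3,4} → only 7 remains.
(5,9) = 9: row 5 has {4,5,7,8}; col 9 has {1,2,3,4,5}; box has {3,4,5,6,7} → only 9 remains.
(6,4) = 5: row 6 has {1,2,3,4,6,7,8,9}; col 4 has {4,6,7,8,9}; box has {1,2,4,7,8}; anti-diagonal has {1,2,7} → only 5 remains.
(9,9) = 8: row 9 has {5,6,7}; col 9 has {1,2,3,4,5,9}; box has {2,4,5}; main diagonal has {2,4,7} → only 8 remains.
(3,4) = 1: row 3 has {2,3,4}; col 4 has {4,5,6,7,8,9}; box has {4,6,8} → only 1 remains.
(3,9) = 6: row 3 has {1,2,3,4}; col 9 has {1,2,3,4,5,8,9}; box has {1,2,3,4,5,7,9} → only 6 remains.
(5,5) = 3: row 5 has {4,5,7,8,9}; col 5 has {1,2,6,7,8}; box has {1,2,4,5,7,8}; main diagonal has {2,4,7,8}; anti-diagonal has {1,2,5,7} → only 3 remains.
(5,6) = 6: row 5 has {3,4,5,7,8,9}; col 6 has {2,4,5,8}; box has {1,2,3,4,5,7,8} → only 6 remains.
(7,4) = 3: row 7 has {2,4,5,8}; col 4 has {1,4,5,6,7,8,9}; box has {2,5,6,7,8,9} → only 3 remains.
(7,9) = 7: row 7 has {2,3,4,5,8}; col 9 has {1,2,3,4,5,6,8,9}; box has {2,4,5,8} → only 7 remains.
(9,5) = 4: row 9 has {5,6,7,8}; col 5 has {1,2,3,6,7,8}; box has {2,3,5,6,7,8,9} → only 4 remains.
(9,6) = 1: row 9 has {4,5,6,7,8}; col 6 has {2,4,5,6,8}; box has {2,3,4,5,6,7,8,9} → only 1 remains.
(2,4) = 2: row 2 has {4,7}; col 4 has {1,3,4,5,6,7,8,9}; box has {1,4,6,8} → only 2 remains.
(2,8) = 8: row 2 has {2,4,7}; col 8 has {3,4,5,7,9}; box has {1,2,3,4,5,6,7,9}; anti-diagonal has {1,2,3,5,7} → only 8 remains.
(4,6) = 9: row 4 has {2,3,5,7}; col 6 has {1,2,4,5,6,8}; box has {1,2,3,4,5,6,7,8}; anti-diagonal has {1,2,3,5,7,8} → only 9 remains.
(4,8) = 1: row 4 has {2,3,5,7,9}; col 8 has {3,4,5,7,8,9}; box has {3,4,5,6,7,9} → only 1 remains.
(5,3) = 1: row 5 has {3,4,5,6,7,8,9}; col 3 has {7,8}; box has {2,3,5,7,8,9} → only 1 remains.
(5,8) = 2: row 5 has {1,3,4,5,6,7,8,9}; col 8 has {1,3,4,5,7,8,9}; box has {1,3,4,5,6,7,9} → only 2 remains.
(7,3) = 6: row 7 has {2,3,4,5,7,8}; col 3 has {1,7,8}; box has {5,7}; anti-diagonal has {1,2,3,5,7,8,9} → only 6 remains.
(8,2) = 4: row 8 has {2,5,7,9}; col 2 has {2,3,5,7}; box has {5,6,7}; anti-diagonal has {1,2,3,5,6,7,8,9} → only 4 remains.
(8,3) = 3: row 8 has {2,4,5,7,9}; col 3 has {1,6,7,8}; box has {4,5,6,7} → only 3 remains.
(8,7) = 1: row 8 has {2,3,4,5,7,9}; col 7 has {2,4,5,6,7}; box has {2,4,5,7,8} → only 1 remains.
(8,8) = 6: row 8 has {1,2,3,4,5,7,9}; col 8 has {1,2,3,4,5,7,8,9}; box has {1,2,4,5,7,8}; main diagonal has {2,3,4,7,8} → only 6 remains.
(9,2) = 9: row 9 has {1,4,5,6,7,8}; col 2 has {2,3,4,5,7}; box has {3,4,5,6,7} → only 9 remains.
(9,3) = 2: row 9 has {1,4,5,6,7,8,9}; col 3 has {1,3,6,7,8}; box has {3,4,5,6,7,9} → only 2 remains.
(9,7) = 3: row 9 has {1,2,4,5,6,7,8,9}; col 7 has {1,2,4,5,6,7}; box has {1,2,4,5,6,7,8} → only 3 remains.
(2,2) = 1: row 2 has {2,4,7,8}; col 2 has {2,3,4,5,7,9}; box has {2,3,4,7}; main diagonal has {2,3,4,6,7,8} → only 1 remains.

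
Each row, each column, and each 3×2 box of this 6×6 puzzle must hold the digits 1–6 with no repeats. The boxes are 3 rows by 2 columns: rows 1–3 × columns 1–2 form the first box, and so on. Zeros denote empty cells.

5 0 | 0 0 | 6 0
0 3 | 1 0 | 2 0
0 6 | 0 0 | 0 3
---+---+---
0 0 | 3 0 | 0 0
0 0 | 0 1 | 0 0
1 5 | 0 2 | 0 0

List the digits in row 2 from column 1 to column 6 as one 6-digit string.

R2C1 = 4: row 2 has {1,2,3}; col 1 has {1,5}; box has {3,5,6} → only 4 remains.
R2C6 = 5: row 2 has {1,2,3,4}; col 6 has {3}; box has {2,3,6} → only 5 remains.
R3C1 = 2 (sole candidate).
R4C1 = 6 (sole candidate).
R5C1 = 3 (sole candidate).
R1C2 = 1 (sole candidate).
R1C6 = 4 (sole candidate).
R2C4 = 6: row 2 has {1,2,3,4,5}; col 4 has {1,2}; box has {1} → only 6 remains.

431625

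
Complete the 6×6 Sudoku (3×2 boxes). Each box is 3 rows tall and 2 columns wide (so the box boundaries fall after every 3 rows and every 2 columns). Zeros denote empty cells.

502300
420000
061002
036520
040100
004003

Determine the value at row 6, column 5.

row 1, column 2 = 1 (sole candidate).
row 2, column 3 = 5 (sole candidate).
row 2, column 4 = 6 (sole candidate).
row 2, column 6 = 1 (sole candidate).
row 3, column 1 = 3 (sole candidate).
row 3, column 4 = 4 (sole candidate).
row 3, column 5 = 5 (sole candidate).
row 4, column 1 = 1 (sole candidate).
row 4, column 6 = 4 (sole candidate).
row 5, column 3 = 3 (sole candidate).
row 5, column 5 = 6 (sole candidate).
row 5, column 6 = 5 (sole candidate).
row 6, column 2 = 5 (sole candidate).
row 6, column 4 = 2 (sole candidate).
row 6, column 5 = 1: row 6 has {2,3,4,5}; col 5 has {2,5,6}; box has {2,3,4,5,6} → only 1 remains.

1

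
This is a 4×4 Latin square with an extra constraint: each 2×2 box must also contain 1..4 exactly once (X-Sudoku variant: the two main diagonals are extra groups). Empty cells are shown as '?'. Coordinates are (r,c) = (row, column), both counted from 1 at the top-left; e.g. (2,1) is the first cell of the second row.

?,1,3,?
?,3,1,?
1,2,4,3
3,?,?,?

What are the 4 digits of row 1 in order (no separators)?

(1,1) = 2: row 1 has {1,3}; col 1 has {1,3}; box has {1,3}; main diagonal has {3,4} → only 2 remains.
(1,4) = 4: row 1 has {1,2,3}; col 4 has {3}; box has {1,3}; anti-diagonal has {1,2,3} → only 4 remains.

2134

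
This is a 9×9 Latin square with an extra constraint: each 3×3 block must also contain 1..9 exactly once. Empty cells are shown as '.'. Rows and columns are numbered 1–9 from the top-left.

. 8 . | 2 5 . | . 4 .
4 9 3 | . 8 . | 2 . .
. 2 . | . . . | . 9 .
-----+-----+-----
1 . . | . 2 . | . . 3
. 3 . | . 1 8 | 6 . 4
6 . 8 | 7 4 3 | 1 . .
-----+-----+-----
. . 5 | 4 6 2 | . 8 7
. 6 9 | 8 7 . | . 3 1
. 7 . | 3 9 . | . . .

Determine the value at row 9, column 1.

row 1, column 1 = 7: row 1 has {2,4,5,8}; col 1 has {1,4,6}; box has {2,3,4,8,9} → only 7 remains.
row 1, column 7 = 3: row 1 has {2,4,5,7,8}; col 7 has {1,2,6}; box has {2,4,9} → only 3 remains.
row 1, column 9 = 6: row 1 has {2,3,4,5,7,8}; col 9 has {1,3,4,7}; box has {2,3,4,9} → only 6 remains.
row 2, column 9 = 5: row 2 has {2,3,4,8,9}; col 9 has {1,3,4,6,7}; box has {2,3,4,6,9} → only 5 remains.
row 3, column 1 = 5: row 3 has {2,9}; col 1 has {1,4,6,7}; box has {2,3,4,7,8,9} → only 5 remains.
row 3, column 5 = 3: row 3 has {2,5,9}; col 5 has {1,2,4,5,6,7,8,9}; box has {2,5,8} → only 3 remains.
row 3, column 9 = 8: row 3 has {2,3,5,9}; col 9 has {1,3,4,5,6,7}; box has {2,3,4,5,6,9} → only 8 remains.
row 6, column 2 = 5: row 6 has {1,3,4,6,7,8}; col 2 has {2,3,6,7,8,9}; box has {1,3,6,8} → only 5 remains.
row 6, column 8 = 2: row 6 has {1,3,4,5,6,7,8}; col 8 has {3,4,8,9}; box has {1,3,4,6} → only 2 remains.
row 6, column 9 = 9: row 6 has {1,2,3,4,5,6,7,8}; col 9 has {1,3,4,5,6,7,8}; box has {1,2,3,4,6} → only 9 remains.
row 7, column 1 = 3: row 7 has {2,4,5,6,7,8}; col 1 has {1,4,5,6,7}; box has {5,6,7,9} → only 3 remains.
row 7, column 2 = 1: row 7 has {2,3,4,5,6,7,8}; col 2 has {2,3,5,6,7,8,9}; box has {3,5,6,7,9} → only 1 remains.
row 7, column 7 = 9: row 7 has {1,2,3,4,5,6,7,8}; col 7 has {1,2,3,6}; box has {1,3,7,8} → only 9 remains.
row 8, column 1 = 2: row 8 has {1,3,6,7,8,9}; col 1 has {1,3,4,5,6,7}; box has {1,3,5,6,7,9} → only 2 remains.
row 8, column 6 = 5: row 8 has {1,2,3,6,7,8,9}; col 6 has {2,3,8}; box has {2,3,4,6,7,8,9} → only 5 remains.
row 8, column 7 = 4: row 8 has {1,2,3,5,6,7,8,9}; col 7 has {1,2,3,6,9}; box has {1,3,7,8,9} → only 4 remains.
row 9, column 1 = 8: row 9 has {3,7,9}; col 1 has {1,2,3,4,5,6,7}; box has {1,2,3,5,6,7,9} → only 8 remains.

8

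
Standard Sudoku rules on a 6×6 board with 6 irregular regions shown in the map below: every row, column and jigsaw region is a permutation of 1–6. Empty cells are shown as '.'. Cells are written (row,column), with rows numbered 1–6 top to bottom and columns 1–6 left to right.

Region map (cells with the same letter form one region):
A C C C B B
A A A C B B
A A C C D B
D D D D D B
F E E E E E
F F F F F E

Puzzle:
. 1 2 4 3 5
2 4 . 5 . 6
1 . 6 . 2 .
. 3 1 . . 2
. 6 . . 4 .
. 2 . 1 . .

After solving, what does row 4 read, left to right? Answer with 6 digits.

431652

(1,1) = 6 (sole candidate).
(2,3) = 3 (sole candidate).
(2,5) = 1 (sole candidate).
(3,2) = 5 (sole candidate).
(3,4) = 3 (sole candidate).
(3,6) = 4 (sole candidate).
(4,4) = 6: row 4 has {1,2,3}; col 4 has {1,3,4,5}; region has {1,2,3} → only 6 remains.
(4,5) = 5: row 4 has {1,2,3,6}; col 5 has {1,2,3,4}; region has {1,2,3,6} → only 5 remains.
(5,3) = 5 (sole candidate).
(5,4) = 2 (sole candidate).
(6,3) = 4 (sole candidate).
(6,5) = 6 (sole candidate).
(6,6) = 3 (sole candidate).
(4,1) = 4: row 4 has {1,2,3,5,6}; col 1 has {1,2,6}; region has {1,2,3,5,6} → only 4 remains.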